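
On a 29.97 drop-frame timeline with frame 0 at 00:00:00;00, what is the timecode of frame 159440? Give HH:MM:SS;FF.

Each 10-minute DF block holds 10 × 60 × 30 − 9 × 2 = 17982 frames. 159440 ÷ 17982 → 8 full blocks, remainder 15584.
Within the partial block the first minute is 1800 frames and each further minute 1798, so 8 further minute boundaries passed. Total skipped labels = 18 × 8 + 2 × 8 = 160.
Non-drop label index = 159440 + 160 = 159600; at 30 labels/s that is 01:28:40:00, i.e. DF 01:28:40;00.

01:28:40;00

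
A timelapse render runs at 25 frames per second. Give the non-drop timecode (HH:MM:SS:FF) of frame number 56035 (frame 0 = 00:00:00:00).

00:37:21:10

56035 ÷ 25 = 2241 full seconds, remainder 10 frames.
2241 s = 0 h 37 min 21 s.
Timecode: 00:37:21:10.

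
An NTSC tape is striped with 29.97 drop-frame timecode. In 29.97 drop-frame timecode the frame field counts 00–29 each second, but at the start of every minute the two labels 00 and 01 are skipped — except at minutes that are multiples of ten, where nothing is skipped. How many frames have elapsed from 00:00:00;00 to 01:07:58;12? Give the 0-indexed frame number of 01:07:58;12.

122230

As if non-drop at 30 labels/s: (1 × 3600 + 7 × 60 + 58) × 30 + 12 = 122352.
Minute boundaries passed: 67; those not divisible by 10: 67 − 6 = 61; dropped labels = 2 × 61 = 122.
Actual frame index = 122352 − 122 = 122230.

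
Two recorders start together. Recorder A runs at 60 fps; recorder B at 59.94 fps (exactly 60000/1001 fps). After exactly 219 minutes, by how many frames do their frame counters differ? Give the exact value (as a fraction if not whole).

788400/1001 frames

219 min = 13140 s.
A emits 60 × 13140 = 788400 frames; B emits 60000/1001 × 13140 = 788400000/1001.
Difference = 788400/1001 frames (≈ 787.6124); B is behind A.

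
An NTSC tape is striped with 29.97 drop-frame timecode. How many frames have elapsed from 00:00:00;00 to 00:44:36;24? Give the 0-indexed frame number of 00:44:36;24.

80224

As if non-drop at 30 labels/s: (0 × 3600 + 44 × 60 + 36) × 30 + 24 = 80304.
Minute boundaries passed: 44; those not divisible by 10: 44 − 4 = 40; dropped labels = 2 × 40 = 80.
Actual frame index = 80304 − 80 = 80224.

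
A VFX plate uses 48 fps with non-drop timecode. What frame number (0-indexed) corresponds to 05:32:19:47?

957119

Total seconds to the label: (5 × 3600 + 32 × 60 + 19) = 19939.
Frame index = 19939 × 48 + 47 = 957119.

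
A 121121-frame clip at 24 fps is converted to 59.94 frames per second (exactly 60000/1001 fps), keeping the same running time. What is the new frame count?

Target frames = source frames × (target rate / source rate) = 121121 × (60000/1001)/(24) = 121121 × 2500/1001 = 302500.

302500 frames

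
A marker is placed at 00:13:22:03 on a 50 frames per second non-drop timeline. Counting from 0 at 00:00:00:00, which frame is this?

Total seconds to the label: (0 × 3600 + 13 × 60 + 22) = 802.
Frame index = 802 × 50 + 3 = 40103.

40103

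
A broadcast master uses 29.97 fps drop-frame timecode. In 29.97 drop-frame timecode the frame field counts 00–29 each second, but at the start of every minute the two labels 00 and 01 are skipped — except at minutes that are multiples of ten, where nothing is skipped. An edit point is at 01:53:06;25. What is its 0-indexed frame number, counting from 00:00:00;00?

203401

As if non-drop at 30 labels/s: (1 × 3600 + 53 × 60 + 6) × 30 + 25 = 203605.
Minute boundaries passed: 113; those not divisible by 10: 113 − 11 = 102; dropped labels = 2 × 102 = 204.
Actual frame index = 203605 − 204 = 203401.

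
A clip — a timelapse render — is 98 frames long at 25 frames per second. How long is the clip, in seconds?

3.92 seconds

Running time = 98 / (25) = 3.92 s.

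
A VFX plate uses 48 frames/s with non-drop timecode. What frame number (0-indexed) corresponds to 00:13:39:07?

frame 39319

Total seconds to the label: (0 × 3600 + 13 × 60 + 39) = 819.
Frame index = 819 × 48 + 7 = 39319.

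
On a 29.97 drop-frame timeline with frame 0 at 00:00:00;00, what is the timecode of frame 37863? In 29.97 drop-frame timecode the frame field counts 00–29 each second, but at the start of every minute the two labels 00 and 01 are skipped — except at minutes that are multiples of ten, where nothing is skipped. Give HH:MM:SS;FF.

Each 10-minute DF block holds 10 × 60 × 30 − 9 × 2 = 17982 frames. 37863 ÷ 17982 → 2 full blocks, remainder 1899.
Within the partial block the first minute is 1800 frames and each further minute 1798, so 1 further minute boundary passed. Total skipped labels = 18 × 2 + 2 × 1 = 38.
Non-drop label index = 37863 + 38 = 37901; at 30 labels/s that is 00:21:03:11, i.e. DF 00:21:03;11.

00:21:03;11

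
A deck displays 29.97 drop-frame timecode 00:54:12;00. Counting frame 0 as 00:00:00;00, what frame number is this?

97462

As if non-drop at 30 labels/s: (0 × 3600 + 54 × 60 + 12) × 30 + 0 = 97560.
Minute boundaries passed: 54; those not divisible by 10: 54 − 5 = 49; dropped labels = 2 × 49 = 98.
Actual frame index = 97560 − 98 = 97462.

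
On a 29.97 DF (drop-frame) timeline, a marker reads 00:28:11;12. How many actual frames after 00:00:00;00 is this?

50690

Complete 10-minute blocks: 2, each 17982 frames → 35964.
Remaining 8 whole minutes in the current block: 1800 + 7 × 1798 = 14386 frames.
Within the current minute: 11 × 30 + 12 − 2 = 340 (labels ;00/;01 skipped at this minute). Total = 35964 + 14386 + 340 = 50690.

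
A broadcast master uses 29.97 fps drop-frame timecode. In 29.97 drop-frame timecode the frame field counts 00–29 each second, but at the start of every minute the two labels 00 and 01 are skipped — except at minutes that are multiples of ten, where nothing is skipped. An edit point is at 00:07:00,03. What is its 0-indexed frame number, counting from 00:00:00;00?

12589

Complete 10-minute blocks: 0, each 17982 frames → 0.
Remaining 7 whole minutes in the current block: 1800 + 6 × 1798 = 12588 frames.
Within the current minute: 0 × 30 + 3 − 2 = 1 (labels ;00/;01 skipped at this minute). Total = 0 + 12588 + 1 = 12589.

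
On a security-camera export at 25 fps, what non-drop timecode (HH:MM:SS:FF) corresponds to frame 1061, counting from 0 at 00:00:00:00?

00:00:42:11

1061 ÷ 25 = 42 full seconds, remainder 11 frames.
42 s = 0 h 0 min 42 s.
Timecode: 00:00:42:11.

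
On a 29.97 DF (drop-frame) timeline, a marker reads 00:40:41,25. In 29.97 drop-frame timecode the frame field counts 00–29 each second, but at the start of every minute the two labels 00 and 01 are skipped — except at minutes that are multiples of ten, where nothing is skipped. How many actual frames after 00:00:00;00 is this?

73183

Complete 10-minute blocks: 4, each 17982 frames → 71928.
Remaining 0 whole minutes in the current block: 0 frames.
Within the current minute: 41 × 30 + 25 = 1255. Total = 71928 + 0 + 1255 = 73183.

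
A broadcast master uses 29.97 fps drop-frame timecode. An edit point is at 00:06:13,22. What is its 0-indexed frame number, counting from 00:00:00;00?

As if non-drop at 30 labels/s: (0 × 3600 + 6 × 60 + 13) × 30 + 22 = 11212.
Minute boundaries passed: 6; those not divisible by 10: 6 − 0 = 6; dropped labels = 2 × 6 = 12.
Actual frame index = 11212 − 12 = 11200.

11200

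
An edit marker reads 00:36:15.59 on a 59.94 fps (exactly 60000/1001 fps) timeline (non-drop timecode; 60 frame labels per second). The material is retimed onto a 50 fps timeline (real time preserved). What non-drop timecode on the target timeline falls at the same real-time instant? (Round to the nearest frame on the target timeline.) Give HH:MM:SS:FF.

00:36:18:08

Source frame index: (0×3600 + 36×60 + 15) × 60 + 59 = 130559.
Real time: 130559 / (60000/1001) = 130689559/60000 s.
Target frame: (130689559/60000) × (50) = 130689559/1200 ≈ 108907.966 → 108908.
At 50 labels/s: frame 108908 → 00:36:18:08.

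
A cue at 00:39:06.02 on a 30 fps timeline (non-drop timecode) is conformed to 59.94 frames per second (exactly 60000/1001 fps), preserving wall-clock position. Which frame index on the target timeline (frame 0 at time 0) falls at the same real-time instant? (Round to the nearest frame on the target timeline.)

Source frame index: (0×3600 + 39×60 + 6) × 30 + 2 = 70382.
Real time: 70382 / (30) = 35191/15 s.
Target frame: (35191/15) × (60000/1001) = 10828000/77 ≈ 140623.377 → 140623.

frame 140623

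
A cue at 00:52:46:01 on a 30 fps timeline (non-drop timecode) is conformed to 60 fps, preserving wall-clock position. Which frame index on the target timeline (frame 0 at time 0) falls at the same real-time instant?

frame 189962

Source frame index: (0×3600 + 52×60 + 46) × 30 + 1 = 94981.
Real time: 94981 / (30) = 94981/30 s.
Target frame: (94981/30) × (60) = 189962.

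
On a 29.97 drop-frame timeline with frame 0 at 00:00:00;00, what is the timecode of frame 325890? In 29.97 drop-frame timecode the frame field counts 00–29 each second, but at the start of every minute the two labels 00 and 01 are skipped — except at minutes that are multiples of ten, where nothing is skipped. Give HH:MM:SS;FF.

Ten DF minutes hold 17982 frames, so frame 325890 lies in block 18 (frames 323676–341657) with 2214 frames into that block.
The block's first minute is 1800 frames and the rest 1798 each; 2214 frames reaches minute 1, so 18 × 18 + 1 × 2 = 326 labels have been skipped so far.
Adding those back, label number 325890 + 326 = 326216 at 30 labels/s is 10873 s + 26 f = 3 h 1 min 13 s frame 26, i.e. 03:01:13;26.

03:01:13;26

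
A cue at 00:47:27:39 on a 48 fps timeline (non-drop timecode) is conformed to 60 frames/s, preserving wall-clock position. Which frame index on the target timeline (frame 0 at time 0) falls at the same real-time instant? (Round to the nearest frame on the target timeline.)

Source frame index: (0×3600 + 47×60 + 27) × 48 + 39 = 136695.
Real time: 136695 / (48) = 45565/16 s.
Target frame: (45565/16) × (60) = 683475/4 ≈ 170868.750 → 170869.

frame 170869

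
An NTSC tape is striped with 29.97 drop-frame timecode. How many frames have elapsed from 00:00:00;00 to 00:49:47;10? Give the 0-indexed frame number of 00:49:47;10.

Complete 10-minute blocks: 4, each 17982 frames → 71928.
Remaining 9 whole minutes in the current block: 1800 + 8 × 1798 = 16184 frames.
Within the current minute: 47 × 30 + 10 − 2 = 1418 (labels ;00/;01 skipped at this minute). Total = 71928 + 16184 + 1418 = 89530.

89530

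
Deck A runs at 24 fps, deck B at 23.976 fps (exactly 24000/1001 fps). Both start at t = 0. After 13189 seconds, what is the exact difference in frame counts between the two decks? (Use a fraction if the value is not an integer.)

28776/91 frames

A emits 24 × 13189 = 316536 frames; B emits 24000/1001 × 13189 = 28776000/91.
Difference = 28776/91 frames (≈ 316.2198); B is behind A.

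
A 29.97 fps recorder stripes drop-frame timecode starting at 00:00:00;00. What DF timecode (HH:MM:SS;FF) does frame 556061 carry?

Each 10-minute DF block holds 10 × 60 × 30 − 9 × 2 = 17982 frames. 556061 ÷ 17982 → 30 full blocks, remainder 16601.
Within the partial block the first minute is 1800 frames and each further minute 1798, so 9 further minute boundaries passed. Total skipped labels = 18 × 30 + 2 × 9 = 558.
Non-drop label index = 556061 + 558 = 556619; at 30 labels/s that is 05:09:13:29, i.e. DF 05:09:13;29.

05:09:13;29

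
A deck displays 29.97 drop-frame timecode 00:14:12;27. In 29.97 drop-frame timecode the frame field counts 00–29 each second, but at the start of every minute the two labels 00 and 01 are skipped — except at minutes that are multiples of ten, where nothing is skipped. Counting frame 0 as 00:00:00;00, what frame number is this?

25561

As if non-drop at 30 labels/s: (0 × 3600 + 14 × 60 + 12) × 30 + 27 = 25587.
Minute boundaries passed: 14; those not divisible by 10: 14 − 1 = 13; dropped labels = 2 × 13 = 26.
Actual frame index = 25587 − 26 = 25561.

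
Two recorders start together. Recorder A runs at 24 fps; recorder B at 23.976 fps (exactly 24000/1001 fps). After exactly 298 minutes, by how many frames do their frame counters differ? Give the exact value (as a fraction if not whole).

429120/1001 frames

298 min = 17880 s.
A emits 24 × 17880 = 429120 frames; B emits 24000/1001 × 17880 = 429120000/1001.
Difference = 429120/1001 frames (≈ 428.6913); B is behind A.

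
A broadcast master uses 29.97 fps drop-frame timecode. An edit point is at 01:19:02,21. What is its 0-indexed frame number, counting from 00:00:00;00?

142137

As if non-drop at 30 labels/s: (1 × 3600 + 19 × 60 + 2) × 30 + 21 = 142281.
Minute boundaries passed: 79; those not divisible by 10: 79 − 7 = 72; dropped labels = 2 × 72 = 144.
Actual frame index = 142281 − 144 = 142137.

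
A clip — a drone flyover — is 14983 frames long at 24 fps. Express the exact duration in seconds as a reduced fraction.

Running time = 14983 ÷ (24) = 14983 × 1/24 = 14983/24 s.

14983/24 seconds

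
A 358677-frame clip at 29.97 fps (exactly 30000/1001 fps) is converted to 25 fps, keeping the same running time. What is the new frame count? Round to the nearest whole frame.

Frames at target rate = 358677 × (25) / (30000/1001) = 119678559/400 ≈ 299196.398.
Nearest whole frame: 299196.

299196 frames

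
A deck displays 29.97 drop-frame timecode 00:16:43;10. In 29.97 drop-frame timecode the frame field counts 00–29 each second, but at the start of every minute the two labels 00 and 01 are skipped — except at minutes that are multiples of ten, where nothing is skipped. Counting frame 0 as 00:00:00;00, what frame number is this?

30070

Complete 10-minute blocks: 1, each 17982 frames → 17982.
Remaining 6 whole minutes in the current block: 1800 + 5 × 1798 = 10790 frames.
Within the current minute: 43 × 30 + 10 − 2 = 1298 (labels ;00/;01 skipped at this minute). Total = 17982 + 10790 + 1298 = 30070.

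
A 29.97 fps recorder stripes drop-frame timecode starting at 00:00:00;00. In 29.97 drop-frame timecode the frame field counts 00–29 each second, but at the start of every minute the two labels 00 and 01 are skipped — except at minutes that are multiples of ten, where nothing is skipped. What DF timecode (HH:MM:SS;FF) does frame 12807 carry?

Ten DF minutes hold 17982 frames, so frame 12807 lies in block 0 (frames 0–17981) with 12807 frames into that block.
The block's first minute is 1800 frames and the rest 1798 each; 12807 frames reaches minute 7, so 0 × 18 + 7 × 2 = 14 labels have been skipped so far.
Adding those back, label number 12807 + 14 = 12821 at 30 labels/s is 427 s + 11 f = 0 h 7 min 7 s frame 11, i.e. 00:07:07;11.

00:07:07;11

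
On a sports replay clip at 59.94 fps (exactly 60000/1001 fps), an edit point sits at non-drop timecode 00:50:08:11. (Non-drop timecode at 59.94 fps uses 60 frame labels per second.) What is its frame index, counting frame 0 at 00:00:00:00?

Total seconds to the label: (0 × 3600 + 50 × 60 + 8) = 3008.
Frame index = 3008 × 60 + 11 = 180491.

180491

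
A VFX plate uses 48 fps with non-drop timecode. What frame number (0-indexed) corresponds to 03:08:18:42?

Total seconds to the label: (3 × 3600 + 8 × 60 + 18) = 11298.
Frame index = 11298 × 48 + 42 = 542346.

frame 542346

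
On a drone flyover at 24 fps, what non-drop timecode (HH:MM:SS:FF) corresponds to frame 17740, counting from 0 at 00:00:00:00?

00:12:19:04

17740 ÷ 24 = 739 full seconds, remainder 4 frames.
739 s = 0 h 12 min 19 s.
Timecode: 00:12:19:04.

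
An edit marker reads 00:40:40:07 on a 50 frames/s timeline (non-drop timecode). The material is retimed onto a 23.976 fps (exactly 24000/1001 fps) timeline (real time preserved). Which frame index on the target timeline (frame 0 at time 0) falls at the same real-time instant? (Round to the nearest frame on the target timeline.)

frame 58505

Source frame index: (0×3600 + 40×60 + 40) × 50 + 7 = 122007.
Real time: 122007 / (50) = 122007/50 s.
Target frame: (122007/50) × (24000/1001) = 58563360/1001 ≈ 58504.855 → 58505.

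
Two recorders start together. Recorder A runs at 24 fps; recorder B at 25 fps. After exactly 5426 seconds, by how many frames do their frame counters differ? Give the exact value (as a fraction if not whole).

5426 frames

A emits 24 × 5426 = 130224 frames; B emits 25 × 5426 = 135650.
Difference = 5426 frames; B is ahead of A.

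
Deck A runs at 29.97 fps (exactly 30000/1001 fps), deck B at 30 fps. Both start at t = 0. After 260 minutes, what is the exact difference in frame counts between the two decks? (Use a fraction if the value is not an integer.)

260 min = 15600 s.
A emits 30000/1001 × 15600 = 36000000/77 frames; B emits 30 × 15600 = 468000.
Difference = 36000/77 frames (≈ 467.5325); B is ahead of A.

36000/77 frames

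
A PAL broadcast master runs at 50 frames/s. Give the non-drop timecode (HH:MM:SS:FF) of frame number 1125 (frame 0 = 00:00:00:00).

1125 ÷ 50 = 22 full seconds, remainder 25 frames.
22 s = 0 h 0 min 22 s.
Timecode: 00:00:22:25.

00:00:22:25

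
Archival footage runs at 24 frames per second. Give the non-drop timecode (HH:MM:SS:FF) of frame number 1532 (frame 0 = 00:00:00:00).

00:01:03:20

1532 ÷ 24 = 63 full seconds, remainder 20 frames.
63 s = 0 h 1 min 3 s.
Timecode: 00:01:03:20.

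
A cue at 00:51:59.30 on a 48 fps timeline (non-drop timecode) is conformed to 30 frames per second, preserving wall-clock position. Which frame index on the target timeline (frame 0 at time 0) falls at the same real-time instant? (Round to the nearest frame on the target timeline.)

Source frame index: (0×3600 + 51×60 + 59) × 48 + 30 = 149742.
Real time: 149742 / (48) = 24957/8 s.
Target frame: (24957/8) × (30) = 374355/4 ≈ 93588.750 → 93589.

frame 93589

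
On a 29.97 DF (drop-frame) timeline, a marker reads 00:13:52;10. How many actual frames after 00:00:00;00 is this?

24946

Complete 10-minute blocks: 1, each 17982 frames → 17982.
Remaining 3 whole minutes in the current block: 1800 + 2 × 1798 = 5396 frames.
Within the current minute: 52 × 30 + 10 − 2 = 1568 (labels ;00/;01 skipped at this minute). Total = 17982 + 5396 + 1568 = 24946.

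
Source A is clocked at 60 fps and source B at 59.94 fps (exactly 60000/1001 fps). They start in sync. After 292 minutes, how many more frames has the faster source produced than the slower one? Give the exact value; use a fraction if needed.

1051200/1001 frames

292 min = 17520 s.
A emits 60 × 17520 = 1051200 frames; B emits 60000/1001 × 17520 = 1051200000/1001.
Difference = 1051200/1001 frames (≈ 1050.1499); B is behind A.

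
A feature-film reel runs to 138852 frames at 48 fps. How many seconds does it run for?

Running time = 138852 / (48) = 2892.75 s.

2892.75 seconds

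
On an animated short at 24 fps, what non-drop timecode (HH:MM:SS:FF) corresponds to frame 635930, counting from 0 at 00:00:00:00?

635930 ÷ 24 = 26497 full seconds, remainder 2 frames.
26497 s = 7 h 21 min 37 s.
Timecode: 07:21:37:02.

07:21:37:02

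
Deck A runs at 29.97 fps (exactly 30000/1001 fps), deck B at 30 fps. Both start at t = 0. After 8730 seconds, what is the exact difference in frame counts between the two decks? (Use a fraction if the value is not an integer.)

A emits 30000/1001 × 8730 = 261900000/1001 frames; B emits 30 × 8730 = 261900.
Difference = 261900/1001 frames (≈ 261.6384); B is ahead of A.

261900/1001 frames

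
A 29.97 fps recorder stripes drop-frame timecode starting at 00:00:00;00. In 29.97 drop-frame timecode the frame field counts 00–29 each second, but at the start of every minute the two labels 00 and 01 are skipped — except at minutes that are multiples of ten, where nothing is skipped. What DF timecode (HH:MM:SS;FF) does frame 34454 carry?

00:19:09;20

Ten DF minutes hold 17982 frames, so frame 34454 lies in block 1 (frames 17982–35963) with 16472 frames into that block.
The block's first minute is 1800 frames and the rest 1798 each; 16472 frames reaches minute 9, so 1 × 18 + 9 × 2 = 36 labels have been skipped so far.
Adding those back, label number 34454 + 36 = 34490 at 30 labels/s is 1149 s + 20 f = 0 h 19 min 9 s frame 20, i.e. 00:19:09;20.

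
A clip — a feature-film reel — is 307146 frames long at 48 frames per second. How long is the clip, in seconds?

6398.875 seconds

Running time = 307146 / (48) = 6398.875 s.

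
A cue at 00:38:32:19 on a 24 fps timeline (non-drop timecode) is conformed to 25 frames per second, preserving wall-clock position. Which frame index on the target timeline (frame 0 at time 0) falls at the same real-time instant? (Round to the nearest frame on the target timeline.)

Source frame index: (0×3600 + 38×60 + 32) × 24 + 19 = 55507.
Real time: 55507 / (24) = 55507/24 s.
Target frame: (55507/24) × (25) = 1387675/24 ≈ 57819.792 → 57820.

frame 57820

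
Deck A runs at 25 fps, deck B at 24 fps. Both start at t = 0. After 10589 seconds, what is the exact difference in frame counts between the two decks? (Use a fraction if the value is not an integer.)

A emits 25 × 10589 = 264725 frames; B emits 24 × 10589 = 254136.
Difference = 10589 frames; B is behind A.

10589 frames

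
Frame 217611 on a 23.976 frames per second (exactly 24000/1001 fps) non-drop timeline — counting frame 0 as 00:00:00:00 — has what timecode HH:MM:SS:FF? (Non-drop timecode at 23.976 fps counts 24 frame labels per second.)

217611 ÷ 24 = 9067 full seconds, remainder 3 frames.
9067 s = 2 h 31 min 7 s.
Timecode: 02:31:07:03.

02:31:07:03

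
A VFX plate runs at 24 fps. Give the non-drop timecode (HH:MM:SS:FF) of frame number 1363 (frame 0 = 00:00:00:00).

1363 ÷ 24 = 56 full seconds, remainder 19 frames.
56 s = 0 h 0 min 56 s.
Timecode: 00:00:56:19.

00:00:56:19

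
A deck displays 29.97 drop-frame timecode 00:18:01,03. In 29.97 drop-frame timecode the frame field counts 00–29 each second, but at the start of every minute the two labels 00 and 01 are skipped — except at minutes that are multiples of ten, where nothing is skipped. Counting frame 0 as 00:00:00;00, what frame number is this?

As if non-drop at 30 labels/s: (0 × 3600 + 18 × 60 + 1) × 30 + 3 = 32433.
Minute boundaries passed: 18; those not divisible by 10: 18 − 1 = 17; dropped labels = 2 × 17 = 34.
Actual frame index = 32433 − 34 = 32399.

32399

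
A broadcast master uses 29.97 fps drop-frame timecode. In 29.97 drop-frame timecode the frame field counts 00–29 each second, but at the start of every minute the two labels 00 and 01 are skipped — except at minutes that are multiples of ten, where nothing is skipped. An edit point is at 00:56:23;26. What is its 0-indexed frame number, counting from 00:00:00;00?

101414

As if non-drop at 30 labels/s: (0 × 3600 + 56 × 60 + 23) × 30 + 26 = 101516.
Minute boundaries passed: 56; those not divisible by 10: 56 − 5 = 51; dropped labels = 2 × 51 = 102.
Actual frame index = 101516 − 102 = 101414.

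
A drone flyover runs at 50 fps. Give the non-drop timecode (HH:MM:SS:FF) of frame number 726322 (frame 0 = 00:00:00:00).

04:02:06:22

726322 ÷ 50 = 14526 full seconds, remainder 22 frames.
14526 s = 4 h 2 min 6 s.
Timecode: 04:02:06:22.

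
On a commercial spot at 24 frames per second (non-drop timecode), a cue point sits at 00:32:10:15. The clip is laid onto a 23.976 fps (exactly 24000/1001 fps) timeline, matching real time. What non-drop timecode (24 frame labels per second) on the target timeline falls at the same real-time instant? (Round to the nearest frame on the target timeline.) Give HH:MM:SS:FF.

00:32:08:17

Source frame index: (0×3600 + 32×60 + 10) × 24 + 15 = 46335.
Real time: 46335 / (24) = 15445/8 s.
Target frame: (15445/8) × (24000/1001) = 46335000/1001 ≈ 46288.711 → 46289.
At 24 labels/s: frame 46289 → 00:32:08:17.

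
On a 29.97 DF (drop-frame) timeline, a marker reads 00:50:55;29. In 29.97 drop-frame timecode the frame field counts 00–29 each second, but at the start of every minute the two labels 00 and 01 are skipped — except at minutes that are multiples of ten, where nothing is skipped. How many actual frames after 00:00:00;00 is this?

As if non-drop at 30 labels/s: (0 × 3600 + 50 × 60 + 55) × 30 + 29 = 91679.
Minute boundaries passed: 50; those not divisible by 10: 50 − 5 = 45; dropped labels = 2 × 45 = 90.
Actual frame index = 91679 − 90 = 91589.

91589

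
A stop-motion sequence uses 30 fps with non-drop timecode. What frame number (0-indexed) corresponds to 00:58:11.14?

Total seconds to the label: (0 × 3600 + 58 × 60 + 11) = 3491.
Frame index = 3491 × 30 + 14 = 104744.

frame 104744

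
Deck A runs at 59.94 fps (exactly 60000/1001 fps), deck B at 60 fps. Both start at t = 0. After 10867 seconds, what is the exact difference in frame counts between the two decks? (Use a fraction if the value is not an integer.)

A emits 60000/1001 × 10867 = 652020000/1001 frames; B emits 60 × 10867 = 652020.
Difference = 652020/1001 frames (≈ 651.3686); B is ahead of A.

652020/1001 frames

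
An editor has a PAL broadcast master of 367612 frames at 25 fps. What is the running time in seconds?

Running time = 367612 / (25) = 14704.48 s.

14704.48 seconds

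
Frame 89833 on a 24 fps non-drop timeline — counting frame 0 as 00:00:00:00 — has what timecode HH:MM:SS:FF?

01:02:23:01

89833 ÷ 24 = 3743 full seconds, remainder 1 frame.
3743 s = 1 h 2 min 23 s.
Timecode: 01:02:23:01.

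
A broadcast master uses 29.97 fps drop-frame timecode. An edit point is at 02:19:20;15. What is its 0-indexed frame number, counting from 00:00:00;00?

250563

Complete 10-minute blocks: 13, each 17982 frames → 233766.
Remaining 9 whole minutes in the current block: 1800 + 8 × 1798 = 16184 frames.
Within the current minute: 20 × 30 + 15 − 2 = 613 (labels ;00/;01 skipped at this minute). Total = 233766 + 16184 + 613 = 250563.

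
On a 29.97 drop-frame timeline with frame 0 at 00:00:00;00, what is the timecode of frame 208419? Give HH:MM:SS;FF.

01:55:54;07

Ten DF minutes hold 17982 frames, so frame 208419 lies in block 11 (frames 197802–215783) with 10617 frames into that block.
The block's first minute is 1800 frames and the rest 1798 each; 10617 frames reaches minute 5, so 11 × 18 + 5 × 2 = 208 labels have been skipped so far.
Adding those back, label number 208419 + 208 = 208627 at 30 labels/s is 6954 s + 7 f = 1 h 55 min 54 s frame 7, i.e. 01:55:54;07.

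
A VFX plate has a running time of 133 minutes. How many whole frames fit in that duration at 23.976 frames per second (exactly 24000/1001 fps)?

133 min = 7980 s.
Frames = 7980 × 24000/1001 = 27360000/143 ≈ 191328.6713.
Complete frames: 191328.

191328 frames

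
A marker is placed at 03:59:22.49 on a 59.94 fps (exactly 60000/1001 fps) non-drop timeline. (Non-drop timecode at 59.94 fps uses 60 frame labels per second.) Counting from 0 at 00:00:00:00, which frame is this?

Total seconds to the label: (3 × 3600 + 59 × 60 + 22) = 14362.
Frame index = 14362 × 60 + 49 = 861769.

frame 861769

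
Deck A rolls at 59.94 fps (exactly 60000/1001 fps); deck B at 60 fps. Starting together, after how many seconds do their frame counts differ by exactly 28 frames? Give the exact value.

7007/15 seconds

The gap grows by |60 − 60000/1001| = 60/1001 frames per second.
Time for a 28-frame gap: 28 ÷ (60/1001) = 7007/15 s.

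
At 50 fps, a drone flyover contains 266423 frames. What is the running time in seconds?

5328.46 seconds

Running time = 266423 / (50) = 5328.46 s.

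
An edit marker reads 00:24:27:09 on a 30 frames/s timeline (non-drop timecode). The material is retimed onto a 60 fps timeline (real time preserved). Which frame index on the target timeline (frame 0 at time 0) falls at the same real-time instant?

frame 88038

Source frame index: (0×3600 + 24×60 + 27) × 30 + 9 = 44019.
Real time: 44019 / (30) = 14673/10 s.
Target frame: (14673/10) × (60) = 88038.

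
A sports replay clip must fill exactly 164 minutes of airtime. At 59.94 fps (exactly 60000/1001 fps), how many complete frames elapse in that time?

589810 frames

164 min = 9840 s.
Frames = 9840 × 60000/1001 = 590400000/1001 ≈ 589810.1898.
Complete frames: 589810.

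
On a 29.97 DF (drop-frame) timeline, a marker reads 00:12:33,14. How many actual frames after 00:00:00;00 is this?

As if non-drop at 30 labels/s: (0 × 3600 + 12 × 60 + 33) × 30 + 14 = 22604.
Minute boundaries passed: 12; those not divisible by 10: 12 − 1 = 11; dropped labels = 2 × 11 = 22.
Actual frame index = 22604 − 22 = 22582.

22582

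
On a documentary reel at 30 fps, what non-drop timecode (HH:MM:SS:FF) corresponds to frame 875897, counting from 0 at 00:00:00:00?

875897 ÷ 30 = 29196 full seconds, remainder 17 frames.
29196 s = 8 h 6 min 36 s.
Timecode: 08:06:36:17.

08:06:36:17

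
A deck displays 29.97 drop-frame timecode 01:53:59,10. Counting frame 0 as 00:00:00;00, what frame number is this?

As if non-drop at 30 labels/s: (1 × 3600 + 53 × 60 + 59) × 30 + 10 = 205180.
Minute boundaries passed: 113; those not divisible by 10: 113 − 11 = 102; dropped labels = 2 × 102 = 204.
Actual frame index = 205180 − 204 = 204976.

204976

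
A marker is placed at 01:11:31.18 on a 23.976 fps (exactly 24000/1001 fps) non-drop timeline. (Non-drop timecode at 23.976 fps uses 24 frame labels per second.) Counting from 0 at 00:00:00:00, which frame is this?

frame 103002

Total seconds to the label: (1 × 3600 + 11 × 60 + 31) = 4291.
Frame index = 4291 × 24 + 18 = 103002.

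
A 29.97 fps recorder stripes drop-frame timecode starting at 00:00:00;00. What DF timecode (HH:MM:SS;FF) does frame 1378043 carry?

Each 10-minute DF block holds 10 × 60 × 30 − 9 × 2 = 17982 frames. 1378043 ÷ 17982 → 76 full blocks, remainder 11411.
Within the partial block the first minute is 1800 frames and each further minute 1798, so 6 further minute boundaries passed. Total skipped labels = 18 × 76 + 2 × 6 = 1380.
Non-drop label index = 1378043 + 1380 = 1379423; at 30 labels/s that is 12:46:20:23, i.e. DF 12:46:20;23.

12:46:20;23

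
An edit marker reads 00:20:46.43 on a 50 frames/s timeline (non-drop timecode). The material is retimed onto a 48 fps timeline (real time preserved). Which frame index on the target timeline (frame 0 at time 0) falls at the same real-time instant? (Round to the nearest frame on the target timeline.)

frame 59849

Source frame index: (0×3600 + 20×60 + 46) × 50 + 43 = 62343.
Real time: 62343 / (50) = 62343/50 s.
Target frame: (62343/50) × (48) = 1496232/25 ≈ 59849.280 → 59849.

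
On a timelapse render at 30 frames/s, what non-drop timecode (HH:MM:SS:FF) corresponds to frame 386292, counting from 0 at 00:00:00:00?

386292 ÷ 30 = 12876 full seconds, remainder 12 frames.
12876 s = 3 h 34 min 36 s.
Timecode: 03:34:36:12.

03:34:36:12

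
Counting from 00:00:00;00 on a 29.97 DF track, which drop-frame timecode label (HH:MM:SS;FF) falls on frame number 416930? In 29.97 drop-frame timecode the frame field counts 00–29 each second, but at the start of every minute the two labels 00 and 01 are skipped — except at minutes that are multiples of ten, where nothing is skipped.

03:51:51;16

Each 10-minute DF block holds 10 × 60 × 30 − 9 × 2 = 17982 frames. 416930 ÷ 17982 → 23 full blocks, remainder 3344.
Within the partial block the first minute is 1800 frames and each further minute 1798, so 1 further minute boundary passed. Total skipped labels = 18 × 23 + 2 × 1 = 416.
Non-drop label index = 416930 + 416 = 417346; at 30 labels/s that is 03:51:51:16, i.e. DF 03:51:51;16.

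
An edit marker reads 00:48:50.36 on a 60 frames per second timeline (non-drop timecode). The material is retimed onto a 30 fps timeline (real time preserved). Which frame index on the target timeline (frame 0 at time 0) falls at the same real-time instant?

frame 87918

Source frame index: (0×3600 + 48×60 + 50) × 60 + 36 = 175836.
Real time: 175836 / (60) = 14653/5 s.
Target frame: (14653/5) × (30) = 87918.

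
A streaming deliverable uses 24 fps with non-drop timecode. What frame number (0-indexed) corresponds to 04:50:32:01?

Total seconds to the label: (4 × 3600 + 50 × 60 + 32) = 17432.
Frame index = 17432 × 24 + 1 = 418369.

frame 418369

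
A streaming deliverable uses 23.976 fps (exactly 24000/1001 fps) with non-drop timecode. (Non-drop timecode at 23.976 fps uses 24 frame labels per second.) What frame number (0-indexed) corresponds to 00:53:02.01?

frame 76369

Total seconds to the label: (0 × 3600 + 53 × 60 + 2) = 3182.
Frame index = 3182 × 24 + 1 = 76369.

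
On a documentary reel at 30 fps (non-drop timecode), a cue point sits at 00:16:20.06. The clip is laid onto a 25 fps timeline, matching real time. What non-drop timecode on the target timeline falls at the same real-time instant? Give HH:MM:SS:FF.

00:16:20:05

Source frame index: (0×3600 + 16×60 + 20) × 30 + 6 = 29406.
Real time: 29406 / (30) = 4901/5 s.
Target frame: (4901/5) × (25) = 24505.
At 25 labels/s: frame 24505 → 00:16:20:05.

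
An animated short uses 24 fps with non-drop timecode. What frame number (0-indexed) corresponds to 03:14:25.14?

Total seconds to the label: (3 × 3600 + 14 × 60 + 25) = 11665.
Frame index = 11665 × 24 + 14 = 279974.

279974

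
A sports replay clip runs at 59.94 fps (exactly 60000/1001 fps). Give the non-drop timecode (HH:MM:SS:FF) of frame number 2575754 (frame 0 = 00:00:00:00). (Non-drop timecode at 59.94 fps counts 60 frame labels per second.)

2575754 ÷ 60 = 42929 full seconds, remainder 14 frames.
42929 s = 11 h 55 min 29 s.
Timecode: 11:55:29:14.

11:55:29:14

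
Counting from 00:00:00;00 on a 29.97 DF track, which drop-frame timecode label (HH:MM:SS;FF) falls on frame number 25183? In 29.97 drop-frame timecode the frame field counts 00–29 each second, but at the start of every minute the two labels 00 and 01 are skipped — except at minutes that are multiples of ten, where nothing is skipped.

00:14:00;09

Ten DF minutes hold 17982 frames, so frame 25183 lies in block 1 (frames 17982–35963) with 7201 frames into that block.
The block's first minute is 1800 frames and the rest 1798 each; 7201 frames reaches minute 4, so 1 × 18 + 4 × 2 = 26 labels have been skipped so far.
Adding those back, label number 25183 + 26 = 25209 at 30 labels/s is 840 s + 9 f = 0 h 14 min 0 s frame 9, i.e. 00:14:00;09.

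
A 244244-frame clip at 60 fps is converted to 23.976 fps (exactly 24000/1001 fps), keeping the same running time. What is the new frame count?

Target frames = source frames × (target rate / source rate) = 244244 × (24000/1001)/(60) = 244244 × 400/1001 = 97600.

97600 frames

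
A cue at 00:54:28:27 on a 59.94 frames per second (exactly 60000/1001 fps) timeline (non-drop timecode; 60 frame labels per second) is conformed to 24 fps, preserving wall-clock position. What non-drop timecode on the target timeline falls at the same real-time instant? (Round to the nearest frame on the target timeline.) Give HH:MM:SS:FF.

00:54:31:17

Source frame index: (0×3600 + 54×60 + 28) × 60 + 27 = 196107.
Real time: 196107 / (60000/1001) = 65434369/20000 s.
Target frame: (65434369/20000) × (24) = 196303107/2500 ≈ 78521.243 → 78521.
At 24 labels/s: frame 78521 → 00:54:31:17.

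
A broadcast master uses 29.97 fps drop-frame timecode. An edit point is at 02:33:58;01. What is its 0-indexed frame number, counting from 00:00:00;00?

276865

As if non-drop at 30 labels/s: (2 × 3600 + 33 × 60 + 58) × 30 + 1 = 277141.
Minute boundaries passed: 153; those not divisible by 10: 153 − 15 = 138; dropped labels = 2 × 138 = 276.
Actual frame index = 277141 − 276 = 276865.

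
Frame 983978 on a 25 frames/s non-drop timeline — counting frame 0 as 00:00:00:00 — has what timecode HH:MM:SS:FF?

983978 ÷ 25 = 39359 full seconds, remainder 3 frames.
39359 s = 10 h 55 min 59 s.
Timecode: 10:55:59:03.

10:55:59:03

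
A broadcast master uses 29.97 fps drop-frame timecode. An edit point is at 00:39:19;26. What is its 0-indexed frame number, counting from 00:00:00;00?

Complete 10-minute blocks: 3, each 17982 frames → 53946.
Remaining 9 whole minutes in the current block: 1800 + 8 × 1798 = 16184 frames.
Within the current minute: 19 × 30 + 26 − 2 = 594 (labels ;00/;01 skipped at this minute). Total = 53946 + 16184 + 594 = 70724.

70724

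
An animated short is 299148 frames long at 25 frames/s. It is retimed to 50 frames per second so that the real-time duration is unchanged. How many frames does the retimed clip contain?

598296 frames

Target frames = source frames × (target rate / source rate) = 299148 × (50)/(25) = 299148 × 2 = 598296.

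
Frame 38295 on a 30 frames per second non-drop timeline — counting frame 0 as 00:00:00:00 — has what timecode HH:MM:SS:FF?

38295 ÷ 30 = 1276 full seconds, remainder 15 frames.
1276 s = 0 h 21 min 16 s.
Timecode: 00:21:16:15.

00:21:16:15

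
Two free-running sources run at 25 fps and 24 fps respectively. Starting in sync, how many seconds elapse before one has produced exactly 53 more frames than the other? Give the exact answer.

The gap grows by |24 − 25| = 1 frame per second.
Time for a 53-frame gap: 53 ÷ (1) = 53 s.

53 seconds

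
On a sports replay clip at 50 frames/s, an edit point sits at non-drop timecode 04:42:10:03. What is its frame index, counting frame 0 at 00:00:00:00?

846503

Total seconds to the label: (4 × 3600 + 42 × 60 + 10) = 16930.
Frame index = 16930 × 50 + 3 = 846503.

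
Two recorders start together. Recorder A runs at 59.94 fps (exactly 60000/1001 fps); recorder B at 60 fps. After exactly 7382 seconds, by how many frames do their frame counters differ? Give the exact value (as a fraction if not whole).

442920/1001 frames

A emits 60000/1001 × 7382 = 442920000/1001 frames; B emits 60 × 7382 = 442920.
Difference = 442920/1001 frames (≈ 442.4775); B is ahead of A.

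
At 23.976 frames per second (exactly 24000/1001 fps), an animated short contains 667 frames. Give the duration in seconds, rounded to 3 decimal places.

27.819 seconds

Running time = 667 × 1001/24000 = 667667/24000 s ≈ 27.819 s.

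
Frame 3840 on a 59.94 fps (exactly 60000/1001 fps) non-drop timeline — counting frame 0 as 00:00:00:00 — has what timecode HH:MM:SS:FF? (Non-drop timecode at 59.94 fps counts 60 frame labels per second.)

3840 ÷ 60 = 64 full seconds, remainder 0 frames.
64 s = 0 h 1 min 4 s.
Timecode: 00:01:04:00.

00:01:04:00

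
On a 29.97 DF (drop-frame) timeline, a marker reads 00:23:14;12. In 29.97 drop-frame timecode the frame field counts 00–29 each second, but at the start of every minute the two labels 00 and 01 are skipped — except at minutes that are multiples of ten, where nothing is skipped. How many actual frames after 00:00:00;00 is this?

As if non-drop at 30 labels/s: (0 × 3600 + 23 × 60 + 14) × 30 + 12 = 41832.
Minute boundaries passed: 23; those not divisible by 10: 23 − 2 = 21; dropped labels = 2 × 21 = 42.
Actual frame index = 41832 − 42 = 41790.

41790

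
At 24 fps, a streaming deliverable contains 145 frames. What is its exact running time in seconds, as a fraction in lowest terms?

Running time = 145 ÷ (24) = 145 × 1/24 = 145/24 s.

145/24 seconds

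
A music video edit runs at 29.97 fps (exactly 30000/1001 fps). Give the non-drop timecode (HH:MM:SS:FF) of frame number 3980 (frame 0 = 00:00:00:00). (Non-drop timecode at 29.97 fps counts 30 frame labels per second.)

00:02:12:20

3980 ÷ 30 = 132 full seconds, remainder 20 frames.
132 s = 0 h 2 min 12 s.
Timecode: 00:02:12:20.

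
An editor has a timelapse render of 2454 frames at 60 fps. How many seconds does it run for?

Running time = 2454 / (60) = 40.9 s.

40.9 seconds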